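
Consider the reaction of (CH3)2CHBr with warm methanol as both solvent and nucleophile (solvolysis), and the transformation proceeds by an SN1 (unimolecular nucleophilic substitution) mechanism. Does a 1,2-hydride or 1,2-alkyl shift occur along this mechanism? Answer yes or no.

no

The first-formed carbocation is secondary.
No single 1,2-shift to an adjacent carbon would produce a more-substituted cation than the one already present, so no rearrangement occurs.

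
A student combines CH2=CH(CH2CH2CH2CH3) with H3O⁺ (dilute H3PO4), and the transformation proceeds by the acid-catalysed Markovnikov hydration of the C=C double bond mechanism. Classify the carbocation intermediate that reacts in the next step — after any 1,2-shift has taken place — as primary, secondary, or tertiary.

Step 1: Protonation of the alkene by H3O⁺: the π bond acts as the nucleophile and picks up H⁺, giving the more stable (Markovnikov) secondary carbocation. H2O is released.
No single 1,2-shift to an adjacent carbon would give a more-substituted cation, so no rearrangement occurs.

secondary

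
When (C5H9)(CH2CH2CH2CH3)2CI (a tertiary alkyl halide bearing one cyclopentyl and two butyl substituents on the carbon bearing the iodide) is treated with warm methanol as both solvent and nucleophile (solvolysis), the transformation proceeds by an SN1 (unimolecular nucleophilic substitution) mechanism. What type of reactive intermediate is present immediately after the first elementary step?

tertiary carbocation

Step 1: The C–I bond breaks with both electrons going to the iodide; I⁻ leaves and a tertiary carbocation remains.
After step 1 the species present is a tertiary carbocation.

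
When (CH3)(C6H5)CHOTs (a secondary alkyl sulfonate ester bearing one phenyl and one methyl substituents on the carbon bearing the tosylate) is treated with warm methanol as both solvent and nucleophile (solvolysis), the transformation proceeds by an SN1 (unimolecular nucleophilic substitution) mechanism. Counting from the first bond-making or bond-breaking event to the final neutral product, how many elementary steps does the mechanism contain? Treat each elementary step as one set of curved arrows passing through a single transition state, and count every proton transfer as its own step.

3

Step 1: Unassisted departure of TsO⁻ (taking the C–O bonding pair) generates a secondary carbocation.
(No 1,2-shift: no single shift to an adjacent carbon would give a more stable cation.)
Step 2: Nucleophilic capture: the oxygen of CH3OH bonds to the cationic carbon, producing an oxonium-ion intermediate.
Step 3: A second solvent molecule removes the proton on oxygen, giving the neutral ether product.
Total: 3 elementary steps.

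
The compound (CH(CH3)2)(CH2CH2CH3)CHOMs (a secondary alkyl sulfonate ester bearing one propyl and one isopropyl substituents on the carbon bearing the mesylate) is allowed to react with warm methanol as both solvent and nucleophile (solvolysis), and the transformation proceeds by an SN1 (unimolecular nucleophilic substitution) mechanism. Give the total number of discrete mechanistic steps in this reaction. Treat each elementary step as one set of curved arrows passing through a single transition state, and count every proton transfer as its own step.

Step 1: Ionisation: the C–O σ-bond cleaves heterolytically; both bonding electrons depart with MsO⁻, leaving a secondary carbocation at the α-carbon.
Step 2: Carbocation rearrangement: a 1,2-hydride shift from the adjacent isopropyl carbon converts the initially-formed secondary cation into the more stable tertiary cation.
Step 3: A lone pair on the oxygen of CH3OH attacks the carbocation, forming a new C–O σ-bond and an oxonium ion.
Step 4: A second solvent molecule removes the proton on oxygen, giving the neutral ether product.
Total: 4 elementary steps.

4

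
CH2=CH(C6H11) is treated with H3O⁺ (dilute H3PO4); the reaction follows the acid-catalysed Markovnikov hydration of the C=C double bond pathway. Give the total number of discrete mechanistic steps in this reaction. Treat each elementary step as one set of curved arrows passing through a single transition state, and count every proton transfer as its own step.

Step 1: Protonation of the alkene by H3O⁺: the π bond acts as the nucleophile and picks up H⁺, giving the more stable (Markovnikov) secondary carbocation. H2O is released.
Step 2: A 1,2-hydride shift from the adjacent cyclohexyl carbon moves the positive charge from the secondary centre to an adjacent carbon, generating a more stable tertiary carbocation.
Step 3: Nucleophilic capture of the cation by H2O produces the protonated alcohol (an oxonium ion).
Step 4: Proton transfer from the O–H of the oxonium ion to H2O completes the catalytic cycle and yields the alcohol.
Total: 4 elementary steps.

4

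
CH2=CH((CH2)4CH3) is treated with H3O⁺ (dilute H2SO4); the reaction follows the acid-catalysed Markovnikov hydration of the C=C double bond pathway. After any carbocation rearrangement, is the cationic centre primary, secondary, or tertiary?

Step 1: Electrophilic addition begins with the π(C=C) electrons forming a bond to the proton of H3O⁺. Following Markovnikov's rule, the resulting cation is secondary. H2O is released.
No single 1,2-shift to an adjacent carbon would give a more-substituted cation, so no rearrangement occurs.

secondary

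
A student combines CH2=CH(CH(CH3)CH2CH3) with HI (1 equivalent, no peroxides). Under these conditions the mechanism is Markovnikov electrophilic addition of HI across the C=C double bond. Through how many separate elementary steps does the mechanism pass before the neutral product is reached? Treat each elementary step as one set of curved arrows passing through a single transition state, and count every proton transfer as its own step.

Step 1: Electrophilic addition begins with the π(C=C) electrons forming a bond to the proton of HI. Following Markovnikov's rule, the resulting cation is secondary. The H–I bond breaks heterolytically, releasing I⁻.
Step 2: Carbocation rearrangement: a 1,2-hydride shift from the adjacent sec-butyl carbon converts the initially-formed secondary cation into the more stable tertiary cation.
Step 3: I⁻ captures the cation: a lone pair on I⁻ fills the empty p orbital, producing the alkyl halide product.
Total: 3 elementary steps.

3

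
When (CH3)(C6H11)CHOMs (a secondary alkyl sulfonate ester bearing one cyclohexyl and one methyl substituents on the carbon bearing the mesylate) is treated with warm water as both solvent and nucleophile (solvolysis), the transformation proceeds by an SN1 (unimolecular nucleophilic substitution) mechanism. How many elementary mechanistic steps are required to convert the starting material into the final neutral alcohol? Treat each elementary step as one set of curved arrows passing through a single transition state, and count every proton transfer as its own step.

Step 1: Unassisted departure of MsO⁻ (taking the C–O bonding pair) generates a secondary carbocation.
Step 2: A 1,2-hydride shift from the adjacent cyclohexyl carbon moves the positive charge from the secondary centre to an adjacent carbon, generating a more stable tertiary carbocation.
Step 3: A lone pair on the oxygen of H2O attacks the carbocation, forming a new C–O σ-bond and an oxonium ion.
Step 4: Proton transfer from the O–H of the oxonium ion to a solvent molecule delivers the neutral alcohol.
Total: 4 elementary steps.

4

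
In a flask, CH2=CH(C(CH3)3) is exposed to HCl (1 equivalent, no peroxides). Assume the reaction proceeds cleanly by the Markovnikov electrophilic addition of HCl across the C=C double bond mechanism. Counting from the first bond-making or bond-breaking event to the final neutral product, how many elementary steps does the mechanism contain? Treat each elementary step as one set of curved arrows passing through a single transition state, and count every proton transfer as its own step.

3

Step 1: The π electrons of the C=C bond attack a proton of HCl; Markovnikov addition places the new C–H on the less-substituted alkene carbon, so the positive charge ends up on the more-substituted carbon — a secondary carbocation. The H–Cl bond breaks heterolytically, releasing Cl⁻.
Step 2: A methyl group with its bonding pair migrates from the adjacent tert-butyl carbon to the cationic centre — a 1,2-methyl shift — upgrading the secondary cation to a tertiary one.
Step 3: The Cl⁻ anion donates a lone pair to the carbocation, forming the new C–Cl σ-bond and giving the neutral alkyl halide.
Total: 3 elementary steps.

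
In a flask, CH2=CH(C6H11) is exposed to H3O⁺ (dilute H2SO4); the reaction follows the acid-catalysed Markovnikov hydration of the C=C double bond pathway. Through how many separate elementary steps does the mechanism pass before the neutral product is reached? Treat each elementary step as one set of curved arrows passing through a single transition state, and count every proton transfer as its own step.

Step 1: Electrophilic addition begins with the π(C=C) electrons forming a bond to the proton of H3O⁺. Following Markovnikov's rule, the resulting cation is secondary. H2O is released.
Step 2: Carbocation rearrangement: a 1,2-hydride shift from the adjacent cyclohexyl carbon converts the initially-formed secondary cation into the more stable tertiary cation.
Step 3: Water acts as the nucleophile: an oxygen lone pair bonds to the cationic carbon, giving an oxonium-ion intermediate.
Step 4: Deprotonation of the oxonium ion by a water molecule delivers the neutral alcohol and regenerates the acid catalyst.
Total: 4 elementary steps.

4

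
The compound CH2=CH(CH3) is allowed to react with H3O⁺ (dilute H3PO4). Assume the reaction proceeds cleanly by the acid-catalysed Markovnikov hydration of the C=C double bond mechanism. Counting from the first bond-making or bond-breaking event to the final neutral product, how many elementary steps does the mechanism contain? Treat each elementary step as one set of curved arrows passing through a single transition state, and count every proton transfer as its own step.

Step 1: The π electrons of the C=C bond attack a proton of H3O⁺; Markovnikov addition places the new C–H on the less-substituted alkene carbon, so the positive charge ends up on the more-substituted carbon — a secondary carbocation. H2O is released.
(No 1,2-shift: no single shift to an adjacent carbon would give a more stable cation.)
Step 2: A lone pair on the oxygen of H2O attacks the carbocation, forming a C–O bond and an oxonium ion (a protonated alcohol).
Step 3: Proton transfer from the O–H of the oxonium ion to H2O completes the catalytic cycle and yields the alcohol.
Total: 3 elementary steps.

3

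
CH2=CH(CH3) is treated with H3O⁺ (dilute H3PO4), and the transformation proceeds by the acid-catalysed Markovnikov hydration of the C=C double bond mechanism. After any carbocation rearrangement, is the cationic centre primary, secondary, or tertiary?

Step 1: The π electrons of the C=C bond attack a proton of H3O⁺; Markovnikov addition places the new C–H on the less-substituted alkene carbon, so the positive charge ends up on the more-substituted carbon — a secondary carbocation. H2O is released.
No single 1,2-shift to an adjacent carbon would give a more-substituted cation, so no rearrangement occurs.

secondary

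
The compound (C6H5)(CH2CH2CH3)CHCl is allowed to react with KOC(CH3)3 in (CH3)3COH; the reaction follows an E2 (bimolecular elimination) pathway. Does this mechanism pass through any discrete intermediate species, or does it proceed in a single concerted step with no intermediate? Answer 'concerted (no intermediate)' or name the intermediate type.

The strong base (CH3)3CO⁻ removes a β-hydrogen; in the same concerted event the electrons of the breaking C–H bond form the new π(C=C) bond and the C–Cl σ-bond breaks, expelling Cl⁻. Anti-periplanar geometry; one transition state.
All bond changes occur in one transition state; no discrete intermediate is formed.

concerted (no intermediate)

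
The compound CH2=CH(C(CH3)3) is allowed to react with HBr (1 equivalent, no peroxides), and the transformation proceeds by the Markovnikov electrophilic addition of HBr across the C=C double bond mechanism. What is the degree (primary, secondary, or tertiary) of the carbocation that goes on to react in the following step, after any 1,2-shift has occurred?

tertiary

Step 1: Electrophilic addition begins with the π(C=C) electrons forming a bond to the proton of HBr. Following Markovnikov's rule, the resulting cation is secondary. The H–Br bond breaks heterolytically, releasing Br⁻.
Step 2: Carbocation rearrangement: a 1,2-methyl shift from the adjacent tert-butyl carbon converts the initially-formed secondary cation into the more stable tertiary cation.
The cation rearranges from secondary to tertiary via a 1,2-methyl shift from the adjacent tert-butyl carbon; the tertiary cation is what reacts next.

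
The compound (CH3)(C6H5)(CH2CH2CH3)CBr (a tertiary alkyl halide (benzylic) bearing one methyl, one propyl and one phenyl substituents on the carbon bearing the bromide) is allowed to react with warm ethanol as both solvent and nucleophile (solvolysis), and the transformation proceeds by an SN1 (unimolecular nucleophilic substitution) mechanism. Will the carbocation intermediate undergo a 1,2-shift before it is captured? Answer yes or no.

The first-formed carbocation is tertiary.
No single 1,2-shift to an adjacent carbon would produce a more-substituted cation than the one already present, so no rearrangement occurs.

no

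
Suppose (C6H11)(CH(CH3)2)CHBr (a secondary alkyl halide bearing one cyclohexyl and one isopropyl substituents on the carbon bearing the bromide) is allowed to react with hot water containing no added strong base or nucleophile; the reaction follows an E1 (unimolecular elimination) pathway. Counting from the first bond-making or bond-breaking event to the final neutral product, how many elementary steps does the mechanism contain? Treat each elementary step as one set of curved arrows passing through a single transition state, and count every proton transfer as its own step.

3

Step 1: The C–Br bond breaks with both electrons going to the bromide; Br⁻ leaves and a secondary carbocation remains.
Step 2: A 1,2-hydride shift from the adjacent cyclohexyl carbon moves the positive charge from the secondary centre to an adjacent carbon, generating a more stable tertiary carbocation.
Step 3: A weak base (a water molecule from the solvent) removes a proton from a carbon adjacent to the cationic centre; the electrons of that C–H bond become the new π(C=C) bond, giving the alkene.
Total: 3 elementary steps.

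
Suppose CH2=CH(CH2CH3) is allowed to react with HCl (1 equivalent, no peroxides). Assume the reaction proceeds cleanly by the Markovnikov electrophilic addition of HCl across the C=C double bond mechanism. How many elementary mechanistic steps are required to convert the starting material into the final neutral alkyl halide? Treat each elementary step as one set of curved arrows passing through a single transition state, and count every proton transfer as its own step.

2

Step 1: Electrophilic addition begins with the π(C=C) electrons forming a bond to the proton of HCl. Following Markovnikov's rule, the resulting cation is secondary. The H–Cl bond breaks heterolytically, releasing Cl⁻.
(No 1,2-shift: no single shift to an adjacent carbon would give a more stable cation.)
Step 2: The Cl⁻ anion donates a lone pair to the carbocation, forming the new C–Cl σ-bond and giving the neutral alkyl halide.
Total: 2 elementary steps.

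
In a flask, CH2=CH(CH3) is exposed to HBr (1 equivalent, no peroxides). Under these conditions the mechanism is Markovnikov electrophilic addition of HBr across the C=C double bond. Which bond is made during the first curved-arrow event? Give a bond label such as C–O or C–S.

Step 1: Protonation of the alkene by HBr: the π bond acts as the nucleophile and picks up H⁺, giving the more stable (Markovnikov) secondary carbocation. The H–Br bond breaks heterolytically, releasing Br⁻.
The bond formed in this step is the C–H bond.

C–H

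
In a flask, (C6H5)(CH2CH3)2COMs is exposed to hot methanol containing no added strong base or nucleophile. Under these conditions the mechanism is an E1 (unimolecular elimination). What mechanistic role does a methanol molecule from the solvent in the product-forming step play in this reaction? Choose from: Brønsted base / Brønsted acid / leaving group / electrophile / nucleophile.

Step 2: A methanol molecule (solvent) deprotonates a β-carbon; as the C–H bond breaks, those electrons form the new alkene π bond.
A methanol molecule from the solvent in the product-forming step accepts a proton in a proton-transfer step — a Brønsted base.

Brønsted base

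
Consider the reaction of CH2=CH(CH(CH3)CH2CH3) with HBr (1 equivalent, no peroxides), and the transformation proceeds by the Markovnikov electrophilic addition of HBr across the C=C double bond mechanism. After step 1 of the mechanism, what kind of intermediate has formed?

secondary carbocation

Step 1: The π electrons of the C=C bond attack a proton of HBr; Markovnikov addition places the new C–H on the less-substituted alkene carbon, so the positive charge ends up on the more-substituted carbon — a secondary carbocation. The H–Br bond breaks heterolytically, releasing Br⁻.
After step 1 the species present is a secondary carbocation.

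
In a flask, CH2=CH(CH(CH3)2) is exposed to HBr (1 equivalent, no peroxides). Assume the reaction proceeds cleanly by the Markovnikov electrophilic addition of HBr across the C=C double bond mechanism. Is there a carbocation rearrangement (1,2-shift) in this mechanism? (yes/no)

The first-formed carbocation is secondary.
The adjacent isopropyl carbon already bears 2 other carbon substituents and has a hydrogen to migrate; after a 1,2-hydride shift from that carbon the positive charge sits on a tertiary centre.
Tertiary is more stable than secondary, so the shift occurs.

yes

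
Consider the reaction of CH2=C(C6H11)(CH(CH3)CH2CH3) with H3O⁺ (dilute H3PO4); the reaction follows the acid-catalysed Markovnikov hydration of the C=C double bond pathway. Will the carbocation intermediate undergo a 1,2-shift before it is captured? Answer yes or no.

no

The first-formed carbocation is tertiary.
No single 1,2-shift to an adjacent carbon would produce a more-substituted cation than the one already present, so no rearrangement occurs.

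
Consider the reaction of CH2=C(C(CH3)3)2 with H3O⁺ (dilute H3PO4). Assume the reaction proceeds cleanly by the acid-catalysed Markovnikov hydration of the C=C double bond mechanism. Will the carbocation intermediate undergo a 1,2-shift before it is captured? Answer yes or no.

no

The first-formed carbocation is tertiary.
No single 1,2-shift to an adjacent carbon would produce a more-substituted cation than the one already present, so no rearrangement occurs.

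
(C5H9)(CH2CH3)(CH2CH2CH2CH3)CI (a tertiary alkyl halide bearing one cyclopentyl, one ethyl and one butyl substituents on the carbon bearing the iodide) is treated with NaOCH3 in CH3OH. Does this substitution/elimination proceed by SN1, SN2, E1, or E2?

E2

Conditions: a strong base with a tertiary substrate bearing a β-hydrogen.
These conditions are the textbook signature of the E2 pathway.
A strong (often hindered) base removes a β-H in concert with loss of the leaving group — bimolecular elimination.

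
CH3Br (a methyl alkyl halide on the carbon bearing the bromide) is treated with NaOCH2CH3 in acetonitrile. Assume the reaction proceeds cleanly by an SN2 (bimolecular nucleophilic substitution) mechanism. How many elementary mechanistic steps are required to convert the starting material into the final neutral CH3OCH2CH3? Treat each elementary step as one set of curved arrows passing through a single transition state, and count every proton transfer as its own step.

1

Step 1: CH3CH2O⁻ attacks the back face of the α-carbon while Br⁻ departs with the C–Br bonding pair — a single concerted displacement through a pentacoordinate transition state.
Total: 1 elementary step.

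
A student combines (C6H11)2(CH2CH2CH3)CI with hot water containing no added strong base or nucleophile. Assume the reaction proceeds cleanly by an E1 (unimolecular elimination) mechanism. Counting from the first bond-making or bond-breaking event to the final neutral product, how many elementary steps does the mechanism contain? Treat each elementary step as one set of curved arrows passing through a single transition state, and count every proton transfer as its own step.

Step 1: Unassisted departure of I⁻ (taking the C–I bonding pair) generates a tertiary carbocation.
(No 1,2-shift: no single shift to an adjacent carbon would give a more stable cation.)
Step 2: A weak base (a water molecule from the solvent) removes a proton from a carbon adjacent to the cationic centre; the electrons of that C–H bond become the new π(C=C) bond, giving the alkene.
Total: 2 elementary steps.

2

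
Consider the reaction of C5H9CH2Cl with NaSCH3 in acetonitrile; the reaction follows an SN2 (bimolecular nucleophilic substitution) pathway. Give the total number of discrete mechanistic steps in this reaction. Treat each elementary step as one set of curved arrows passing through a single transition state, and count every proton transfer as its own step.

Step 1: CH3S⁻ attacks the back face of the α-carbon while Cl⁻ departs with the C–Cl bonding pair — a single concerted displacement through a pentacoordinate transition state.
Total: 1 elementary step.

1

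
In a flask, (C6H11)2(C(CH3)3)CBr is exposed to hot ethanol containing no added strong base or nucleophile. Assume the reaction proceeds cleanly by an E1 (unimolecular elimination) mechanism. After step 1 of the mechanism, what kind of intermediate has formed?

tertiary carbocation

Step 1: Unassisted departure of Br⁻ (taking the C–Br bonding pair) generates a tertiary carbocation.
After step 1 the species present is a tertiary carbocation.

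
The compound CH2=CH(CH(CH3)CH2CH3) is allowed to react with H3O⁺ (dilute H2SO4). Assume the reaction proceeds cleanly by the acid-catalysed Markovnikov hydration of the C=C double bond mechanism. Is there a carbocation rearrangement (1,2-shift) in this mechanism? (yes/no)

The first-formed carbocation is secondary.
The adjacent sec-butyl carbon already bears 2 other carbon substituents and has a hydrogen to migrate; after a 1,2-hydride shift from that carbon the positive charge sits on a tertiary centre.
Tertiary is more stable than secondary, so the shift occurs.

yes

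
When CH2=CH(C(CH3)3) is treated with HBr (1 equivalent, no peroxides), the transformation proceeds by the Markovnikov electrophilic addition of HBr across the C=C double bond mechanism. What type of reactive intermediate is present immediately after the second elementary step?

Step 1: The π electrons of the C=C bond attack a proton of HBr; Markovnikov addition places the new C–H on the less-substituted alkene carbon, so the positive charge ends up on the more-substituted carbon — a secondary carbocation. The H–Br bond breaks heterolytically, releasing Br⁻.
Step 2: A 1,2-methyl shift from the adjacent tert-butyl carbon moves the positive charge from the secondary centre to an adjacent carbon, generating a more stable tertiary carbocation.
After step 2 the species present is a tertiary carbocation.

tertiary carbocation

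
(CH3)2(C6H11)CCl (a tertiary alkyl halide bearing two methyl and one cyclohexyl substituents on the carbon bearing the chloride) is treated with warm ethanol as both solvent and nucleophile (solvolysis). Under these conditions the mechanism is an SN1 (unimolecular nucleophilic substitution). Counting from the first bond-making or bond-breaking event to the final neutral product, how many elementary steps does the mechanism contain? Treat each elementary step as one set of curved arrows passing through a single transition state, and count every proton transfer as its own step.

3

Step 1: Unassisted departure of Cl⁻ (taking the C–Cl bonding pair) generates a tertiary carbocation.
(No 1,2-shift: no single shift to an adjacent carbon would give a more stable cation.)
Step 2: A lone pair on the oxygen of CH3CH2OH attacks the carbocation, forming a new C–O σ-bond and an oxonium ion.
Step 3: Proton transfer from the O–H of the oxonium ion to a solvent molecule delivers the neutral ether.
Total: 3 elementary steps.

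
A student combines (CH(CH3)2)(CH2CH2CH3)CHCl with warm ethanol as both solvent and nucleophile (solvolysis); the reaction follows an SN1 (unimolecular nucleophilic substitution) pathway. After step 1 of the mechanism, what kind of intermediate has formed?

Step 1: The C–Cl bond breaks with both electrons going to the chloride; Cl⁻ leaves and a secondary carbocation remains.
After step 1 the species present is a secondary carbocation.

secondary carbocation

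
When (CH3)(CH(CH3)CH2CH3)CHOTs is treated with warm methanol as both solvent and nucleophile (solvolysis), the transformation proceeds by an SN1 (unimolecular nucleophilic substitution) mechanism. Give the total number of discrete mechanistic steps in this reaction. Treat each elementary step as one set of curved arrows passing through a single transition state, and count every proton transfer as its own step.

4

Step 1: Ionisation: the C–O σ-bond cleaves heterolytically; both bonding electrons depart with TsO⁻, leaving a secondary carbocation at the α-carbon.
Step 2: A hydride (H with its bonding pair) migrates from the adjacent sec-butyl carbon to the cationic centre — a 1,2-hydride shift — upgrading the secondary cation to a tertiary one.
Step 3: CH3OH donates an oxygen lone pair into the empty p orbital of the cation, giving a protonated ether (an oxonium ion).
Step 4: Proton transfer from the O–H of the oxonium ion to a solvent molecule delivers the neutral ether.
Total: 4 elementary steps.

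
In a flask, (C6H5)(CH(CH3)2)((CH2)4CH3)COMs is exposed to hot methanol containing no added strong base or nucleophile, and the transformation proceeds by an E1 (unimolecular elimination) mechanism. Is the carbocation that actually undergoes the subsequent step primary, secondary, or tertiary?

tertiary

Step 1: Ionisation: the C–O σ-bond cleaves heterolytically; both bonding electrons depart with MsO⁻, leaving a tertiary carbocation at the α-carbon.
No single 1,2-shift to an adjacent carbon would give a more-substituted cation, so no rearrangement occurs.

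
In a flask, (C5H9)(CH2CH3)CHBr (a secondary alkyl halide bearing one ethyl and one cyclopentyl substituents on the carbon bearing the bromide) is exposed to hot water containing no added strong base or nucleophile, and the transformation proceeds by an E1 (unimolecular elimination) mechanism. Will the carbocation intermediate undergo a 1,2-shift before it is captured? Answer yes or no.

The first-formed carbocation is secondary.
The adjacent cyclopentyl carbon already bears 2 other carbon substituents and has a hydrogen to migrate; after a 1,2-hydride shift from that carbon the positive charge sits on a tertiary centre.
Tertiary is more stable than secondary, so the shift occurs.

yes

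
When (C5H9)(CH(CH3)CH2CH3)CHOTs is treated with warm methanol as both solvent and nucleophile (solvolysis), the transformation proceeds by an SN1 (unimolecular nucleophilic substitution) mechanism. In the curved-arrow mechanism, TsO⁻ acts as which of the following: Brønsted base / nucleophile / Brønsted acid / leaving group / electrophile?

Step 1: Ionisation: the C–O σ-bond cleaves heterolytically; both bonding electrons depart with TsO⁻, leaving a secondary carbocation at the α-carbon.
TsO⁻ departs with both electrons of the breaking σ-bond — that is the definition of a leaving group.

leaving group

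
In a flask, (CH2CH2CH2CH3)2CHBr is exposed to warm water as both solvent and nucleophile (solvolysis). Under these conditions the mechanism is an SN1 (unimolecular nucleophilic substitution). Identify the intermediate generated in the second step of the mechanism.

Step 1: Unassisted departure of Br⁻ (taking the C–Br bonding pair) generates a secondary carbocation.
Step 2: A lone pair on the oxygen of H2O attacks the carbocation, forming a new C–O σ-bond and an oxonium ion.
After step 2 the species present is an oxonium ion.

oxonium ion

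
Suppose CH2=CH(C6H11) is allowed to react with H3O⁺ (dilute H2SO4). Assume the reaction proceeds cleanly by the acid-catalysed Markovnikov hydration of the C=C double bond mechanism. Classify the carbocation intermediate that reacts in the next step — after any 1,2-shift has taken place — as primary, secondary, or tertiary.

Step 1: Protonation of the alkene by H3O⁺: the π bond acts as the nucleophile and picks up H⁺, giving the more stable (Markovnikov) secondary carbocation. H2O is released.
Step 2: A 1,2-hydride shift from the adjacent cyclohexyl carbon moves the positive charge from the secondary centre to an adjacent carbon, generating a more stable tertiary carbocation.
The cation rearranges from secondary to tertiary via a 1,2-hydride shift from the adjacent cyclohexyl carbon; the tertiary cation is what reacts next.

tertiary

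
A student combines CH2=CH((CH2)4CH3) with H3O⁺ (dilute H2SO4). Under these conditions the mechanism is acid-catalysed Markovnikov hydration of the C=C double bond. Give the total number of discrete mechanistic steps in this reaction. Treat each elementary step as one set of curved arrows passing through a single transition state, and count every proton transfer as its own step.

Step 1: The π electrons of the C=C bond attack a proton of H3O⁺; Markovnikov addition places the new C–H on the less-substituted alkene carbon, so the positive charge ends up on the more-substituted carbon — a secondary carbocation. H2O is released.
(No 1,2-shift: no single shift to an adjacent carbon would give a more stable cation.)
Step 2: Nucleophilic capture of the cation by H2O produces the protonated alcohol (an oxonium ion).
Step 3: H2O removes a proton from the oxonium oxygen, regenerating H3O⁺ and giving the neutral alcohol.
Total: 3 elementary steps.

3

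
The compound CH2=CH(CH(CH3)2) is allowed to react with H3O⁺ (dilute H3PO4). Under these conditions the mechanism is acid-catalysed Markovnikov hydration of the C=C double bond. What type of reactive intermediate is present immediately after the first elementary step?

secondary carbocation

Step 1: Protonation of the alkene by H3O⁺: the π bond acts as the nucleophile and picks up H⁺, giving the more stable (Markovnikov) secondary carbocation. H2O is released.
After step 1 the species present is a secondary carbocation.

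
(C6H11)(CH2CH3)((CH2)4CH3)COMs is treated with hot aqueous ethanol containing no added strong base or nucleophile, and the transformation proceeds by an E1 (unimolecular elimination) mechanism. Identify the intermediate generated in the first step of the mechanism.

Step 1: Rate-determining heterolysis of the C–O bond gives MsO⁻ and a tertiary carbocation.
After step 1 the species present is a tertiary carbocation.

tertiary carbocation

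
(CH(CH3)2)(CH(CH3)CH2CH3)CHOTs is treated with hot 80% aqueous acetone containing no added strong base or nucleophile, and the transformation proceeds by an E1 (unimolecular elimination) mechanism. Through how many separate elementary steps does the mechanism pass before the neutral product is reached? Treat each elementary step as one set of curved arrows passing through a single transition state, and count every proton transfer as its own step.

3

Step 1: Rate-determining heterolysis of the C–O bond gives TsO⁻ and a secondary carbocation.
Step 2: A hydride (H with its bonding pair) migrates from the adjacent isopropyl carbon to the cationic centre — a 1,2-hydride shift — upgrading the secondary cation to a tertiary one.
Step 3: A water molecule (solvent) deprotonates a β-carbon; as the C–H bond breaks, those electrons form the new alkene π bond.
Total: 3 elementary steps.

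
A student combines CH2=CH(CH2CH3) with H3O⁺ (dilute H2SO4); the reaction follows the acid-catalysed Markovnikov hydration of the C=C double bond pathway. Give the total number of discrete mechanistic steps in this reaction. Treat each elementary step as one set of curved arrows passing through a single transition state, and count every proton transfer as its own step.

Step 1: The π electrons of the C=C bond attack a proton of H3O⁺; Markovnikov addition places the new C–H on the less-substituted alkene carbon, so the positive charge ends up on the more-substituted carbon — a secondary carbocation. H2O is released.
(No 1,2-shift: no single shift to an adjacent carbon would give a more stable cation.)
Step 2: Water acts as the nucleophile: an oxygen lone pair bonds to the cationic carbon, giving an oxonium-ion intermediate.
Step 3: Proton transfer from the O–H of the oxonium ion to H2O completes the catalytic cycle and yields the alcohol.
Total: 3 elementary steps.

3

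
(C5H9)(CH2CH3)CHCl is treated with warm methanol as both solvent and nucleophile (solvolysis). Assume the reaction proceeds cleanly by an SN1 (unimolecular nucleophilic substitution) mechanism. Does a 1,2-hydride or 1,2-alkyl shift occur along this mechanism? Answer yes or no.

The first-formed carbocation is secondary.
The adjacent cyclopentyl carbon already bears 2 other carbon substituents and has a hydrogen to migrate; after a 1,2-hydride shift from that carbon the positive charge sits on a tertiary centre.
Tertiary is more stable than secondary, so the shift occurs.

yes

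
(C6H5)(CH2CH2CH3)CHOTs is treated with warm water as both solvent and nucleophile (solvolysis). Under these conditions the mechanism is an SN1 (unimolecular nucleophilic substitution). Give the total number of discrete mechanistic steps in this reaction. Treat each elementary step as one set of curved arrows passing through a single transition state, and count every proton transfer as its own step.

Step 1: Rate-determining heterolysis of the C–O bond gives TsO⁻ and a secondary carbocation.
(No 1,2-shift: no single shift to an adjacent carbon would give a more stable cation.)
Step 2: Nucleophilic capture: the oxygen of H2O bonds to the cationic carbon, producing an oxonium-ion intermediate.
Step 3: Deprotonation of the oxonium oxygen by solvent water yields the neutral alcohol.
Total: 3 elementary steps.

3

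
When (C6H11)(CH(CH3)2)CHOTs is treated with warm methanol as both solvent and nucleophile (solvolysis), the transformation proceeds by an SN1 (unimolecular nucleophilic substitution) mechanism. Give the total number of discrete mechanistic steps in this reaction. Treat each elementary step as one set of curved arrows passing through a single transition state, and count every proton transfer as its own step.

4

Step 1: Unassisted departure of TsO⁻ (taking the C–O bonding pair) generates a secondary carbocation.
Step 2: Carbocation rearrangement: a 1,2-hydride shift from the adjacent cyclohexyl carbon converts the initially-formed secondary cation into the more stable tertiary cation.
Step 3: A lone pair on the oxygen of CH3OH attacks the carbocation, forming a new C–O σ-bond and an oxonium ion.
Step 4: A second solvent molecule removes the proton on oxygen, giving the neutral ether product.
Total: 4 elementary steps.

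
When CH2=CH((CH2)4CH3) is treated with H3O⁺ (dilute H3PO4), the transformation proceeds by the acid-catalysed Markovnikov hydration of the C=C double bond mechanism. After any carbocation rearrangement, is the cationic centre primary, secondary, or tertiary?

secondary

Step 1: The π electrons of the C=C bond attack a proton of H3O⁺; Markovnikov addition places the new C–H on the less-substituted alkene carbon, so the positive charge ends up on the more-substituted carbon — a secondary carbocation. H2O is released.
No single 1,2-shift to an adjacent carbon would give a more-substituted cation, so no rearrangement occurs.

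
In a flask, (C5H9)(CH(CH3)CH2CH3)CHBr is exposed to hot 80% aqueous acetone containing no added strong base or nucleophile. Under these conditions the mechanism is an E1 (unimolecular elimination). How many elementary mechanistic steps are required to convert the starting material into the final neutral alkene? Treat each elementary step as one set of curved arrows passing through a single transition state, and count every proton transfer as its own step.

Step 1: The C–Br bond breaks with both electrons going to the bromide; Br⁻ leaves and a secondary carbocation remains.
Step 2: A 1,2-hydride shift from the adjacent cyclopentyl carbon moves the positive charge from the secondary centre to an adjacent carbon, generating a more stable tertiary carbocation.
Step 3: Loss of a β-proton to a water molecule of the solvent: the C–H bonding pair collapses toward the cationic carbon to form the C=C π bond, yielding the alkene.
Total: 3 elementary steps.

3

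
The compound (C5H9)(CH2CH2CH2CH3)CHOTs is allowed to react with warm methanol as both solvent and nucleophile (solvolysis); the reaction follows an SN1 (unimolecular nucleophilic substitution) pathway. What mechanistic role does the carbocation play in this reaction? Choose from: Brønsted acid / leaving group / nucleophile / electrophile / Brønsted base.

electrophile

Step 3: A lone pair on the oxygen of CH3OH attacks the carbocation, forming a new C–O σ-bond and an oxonium ion.
The carbocation accepts an electron pair into an empty or π* orbital — it is the electrophile.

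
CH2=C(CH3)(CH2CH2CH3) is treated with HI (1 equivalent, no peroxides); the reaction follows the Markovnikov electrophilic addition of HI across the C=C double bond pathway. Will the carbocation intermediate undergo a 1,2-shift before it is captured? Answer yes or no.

no

The first-formed carbocation is tertiary.
No single 1,2-shift to an adjacent carbon would produce a more-substituted cation than the one already present, so no rearrangement occurs.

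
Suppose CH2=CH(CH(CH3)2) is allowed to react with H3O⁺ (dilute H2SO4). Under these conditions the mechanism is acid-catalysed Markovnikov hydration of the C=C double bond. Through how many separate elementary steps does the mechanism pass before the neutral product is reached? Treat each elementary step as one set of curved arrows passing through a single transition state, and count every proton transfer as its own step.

Step 1: Electrophilic addition begins with the π(C=C) electrons forming a bond to the proton of H3O⁺. Following Markovnikov's rule, the resulting cation is secondary. H2O is released.
Step 2: Carbocation rearrangement: a 1,2-hydride shift from the adjacent isopropyl carbon converts the initially-formed secondary cation into the more stable tertiary cation.
Step 3: Water acts as the nucleophile: an oxygen lone pair bonds to the cationic carbon, giving an oxonium-ion intermediate.
Step 4: Proton transfer from the O–H of the oxonium ion to H2O completes the catalytic cycle and yields the alcohol.
Total: 4 elementary steps.

4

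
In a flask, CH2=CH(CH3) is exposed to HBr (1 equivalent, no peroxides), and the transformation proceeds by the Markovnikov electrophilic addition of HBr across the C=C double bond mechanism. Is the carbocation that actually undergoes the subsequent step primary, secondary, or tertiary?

secondary

Step 1: Electrophilic addition begins with the π(C=C) electrons forming a bond to the proton of HBr. Following Markovnikov's rule, the resulting cation is secondary. The H–Br bond breaks heterolytically, releasing Br⁻.
No single 1,2-shift to an adjacent carbon would give a more-substituted cation, so no rearrangement occurs.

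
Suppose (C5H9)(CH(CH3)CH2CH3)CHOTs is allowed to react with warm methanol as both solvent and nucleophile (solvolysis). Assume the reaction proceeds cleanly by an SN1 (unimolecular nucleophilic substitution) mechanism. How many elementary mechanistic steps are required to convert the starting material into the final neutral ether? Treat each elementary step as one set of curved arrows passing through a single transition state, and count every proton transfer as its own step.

Step 1: Ionisation: the C–O σ-bond cleaves heterolytically; both bonding electrons depart with TsO⁻, leaving a secondary carbocation at the α-carbon.
Step 2: Carbocation rearrangement: a 1,2-hydride shift from the adjacent cyclopentyl carbon converts the initially-formed secondary cation into the more stable tertiary cation.
Step 3: A lone pair on the oxygen of CH3OH attacks the carbocation, forming a new C–O σ-bond and an oxonium ion.
Step 4: A second solvent molecule removes the proton on oxygen, giving the neutral ether product.
Total: 4 elementary steps.

4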